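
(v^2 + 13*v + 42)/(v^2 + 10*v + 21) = (v + 6)/(v + 3)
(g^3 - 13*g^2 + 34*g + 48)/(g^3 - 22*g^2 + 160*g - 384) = (g + 1)/(g - 8)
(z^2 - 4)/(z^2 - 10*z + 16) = (z + 2)/(z - 8)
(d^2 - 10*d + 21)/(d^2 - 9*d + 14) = (d - 3)/(d - 2)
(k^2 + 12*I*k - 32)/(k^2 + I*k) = (k^2 + 12*I*k - 32)/(k*(k + I))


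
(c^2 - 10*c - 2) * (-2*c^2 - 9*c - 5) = -2*c^4 + 11*c^3 + 89*c^2 + 68*c + 10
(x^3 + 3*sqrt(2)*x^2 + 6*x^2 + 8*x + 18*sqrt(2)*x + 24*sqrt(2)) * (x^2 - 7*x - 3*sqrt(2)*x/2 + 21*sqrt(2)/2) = x^5 - x^4 + 3*sqrt(2)*x^4/2 - 43*x^3 - 3*sqrt(2)*x^3/2 - 51*sqrt(2)*x^2 - 47*x^2 - 84*sqrt(2)*x + 306*x + 504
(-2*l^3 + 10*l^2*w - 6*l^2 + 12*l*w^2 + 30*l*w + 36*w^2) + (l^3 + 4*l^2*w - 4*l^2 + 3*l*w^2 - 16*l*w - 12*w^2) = -l^3 + 14*l^2*w - 10*l^2 + 15*l*w^2 + 14*l*w + 24*w^2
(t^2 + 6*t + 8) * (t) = t^3 + 6*t^2 + 8*t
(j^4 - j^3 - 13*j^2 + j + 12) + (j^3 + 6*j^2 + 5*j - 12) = j^4 - 7*j^2 + 6*j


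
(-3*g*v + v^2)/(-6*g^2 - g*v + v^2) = v/(2*g + v)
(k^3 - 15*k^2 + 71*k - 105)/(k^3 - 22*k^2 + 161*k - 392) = (k^2 - 8*k + 15)/(k^2 - 15*k + 56)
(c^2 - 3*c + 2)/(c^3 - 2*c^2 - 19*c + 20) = (c - 2)/(c^2 - c - 20)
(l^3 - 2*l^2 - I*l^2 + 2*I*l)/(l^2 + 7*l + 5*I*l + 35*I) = l*(l^2 - l*(2 + I) + 2*I)/(l^2 + l*(7 + 5*I) + 35*I)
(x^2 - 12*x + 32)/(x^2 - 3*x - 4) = (x - 8)/(x + 1)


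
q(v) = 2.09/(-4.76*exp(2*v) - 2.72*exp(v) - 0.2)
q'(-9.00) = 0.02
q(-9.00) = -10.43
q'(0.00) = 0.43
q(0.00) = -0.27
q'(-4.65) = 1.10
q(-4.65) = -9.23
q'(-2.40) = 2.88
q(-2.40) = -4.30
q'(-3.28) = 2.53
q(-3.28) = -6.76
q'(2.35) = 0.01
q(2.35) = -0.00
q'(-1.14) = 1.59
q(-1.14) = -1.34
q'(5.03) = 0.00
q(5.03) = -0.00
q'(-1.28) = 1.78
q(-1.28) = -1.58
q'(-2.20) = 2.79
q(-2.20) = -3.73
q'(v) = 2.09*(9.52*exp(2*v) + 2.72*exp(v))/(-4.76*exp(2*v) - 2.72*exp(v) - 0.2)^2 = (19.8968*exp(v) + 5.6848)*exp(v)/(4.76*exp(2*v) + 2.72*exp(v) + 0.2)^2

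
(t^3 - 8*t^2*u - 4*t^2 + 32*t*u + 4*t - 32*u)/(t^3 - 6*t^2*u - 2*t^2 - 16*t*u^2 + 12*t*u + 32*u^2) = (t - 2)/(t + 2*u)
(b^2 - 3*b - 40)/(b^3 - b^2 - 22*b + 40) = (b - 8)/(b^2 - 6*b + 8)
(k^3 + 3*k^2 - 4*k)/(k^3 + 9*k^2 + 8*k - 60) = k*(k^2 + 3*k - 4)/(k^3 + 9*k^2 + 8*k - 60)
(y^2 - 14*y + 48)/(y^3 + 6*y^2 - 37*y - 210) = (y - 8)/(y^2 + 12*y + 35)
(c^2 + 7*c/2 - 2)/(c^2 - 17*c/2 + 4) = (c + 4)/(c - 8)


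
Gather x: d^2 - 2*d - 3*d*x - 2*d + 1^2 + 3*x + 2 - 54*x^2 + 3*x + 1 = d^2 - 4*d - 54*x^2 + x*(6 - 3*d) + 4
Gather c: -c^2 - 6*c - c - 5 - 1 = -c^2 - 7*c - 6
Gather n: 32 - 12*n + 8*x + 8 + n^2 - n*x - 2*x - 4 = n^2 + n*(-x - 12) + 6*x + 36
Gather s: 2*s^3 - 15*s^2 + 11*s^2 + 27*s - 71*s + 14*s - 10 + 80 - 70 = 2*s^3 - 4*s^2 - 30*s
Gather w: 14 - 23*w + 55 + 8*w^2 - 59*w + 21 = 8*w^2 - 82*w + 90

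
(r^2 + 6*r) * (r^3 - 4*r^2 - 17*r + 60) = r^5 + 2*r^4 - 41*r^3 - 42*r^2 + 360*r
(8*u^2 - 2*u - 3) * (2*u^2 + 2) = 16*u^4 - 4*u^3 + 10*u^2 - 4*u - 6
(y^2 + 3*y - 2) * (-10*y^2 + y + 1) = -10*y^4 - 29*y^3 + 24*y^2 + y - 2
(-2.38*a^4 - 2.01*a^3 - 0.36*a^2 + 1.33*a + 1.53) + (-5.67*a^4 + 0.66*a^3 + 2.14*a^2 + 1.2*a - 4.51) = -8.05*a^4 - 1.35*a^3 + 1.78*a^2 + 2.53*a - 2.98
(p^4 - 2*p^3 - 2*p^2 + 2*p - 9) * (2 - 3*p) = -3*p^5 + 8*p^4 + 2*p^3 - 10*p^2 + 31*p - 18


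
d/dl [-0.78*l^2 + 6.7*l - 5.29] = 6.7 - 1.56*l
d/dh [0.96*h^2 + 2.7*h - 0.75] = 1.92*h + 2.7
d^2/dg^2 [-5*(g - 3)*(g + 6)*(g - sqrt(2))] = -30*g - 30 + 10*sqrt(2)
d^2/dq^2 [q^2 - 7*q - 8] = 2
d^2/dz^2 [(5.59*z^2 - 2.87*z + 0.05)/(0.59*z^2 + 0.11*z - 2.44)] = (-2.723676*z^3 + 48.388614*z^2 - 24.770442*z + 65.165802)/(0.205379*z^6 + 0.114873*z^5 - 2.526675*z^4 - 0.948805*z^3 + 10.4493*z^2 + 1.964688*z - 14.526784)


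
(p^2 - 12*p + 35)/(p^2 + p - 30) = (p - 7)/(p + 6)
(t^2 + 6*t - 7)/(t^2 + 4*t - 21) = (t - 1)/(t - 3)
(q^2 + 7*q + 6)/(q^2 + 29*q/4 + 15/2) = 4*(q + 1)/(4*q + 5)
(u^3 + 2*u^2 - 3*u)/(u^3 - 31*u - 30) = u*(-u^2 - 2*u + 3)/(-u^3 + 31*u + 30)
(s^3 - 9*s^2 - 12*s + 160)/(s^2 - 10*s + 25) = (s^2 - 4*s - 32)/(s - 5)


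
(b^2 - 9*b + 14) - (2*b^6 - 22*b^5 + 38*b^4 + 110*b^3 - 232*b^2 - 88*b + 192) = -2*b^6 + 22*b^5 - 38*b^4 - 110*b^3 + 233*b^2 + 79*b - 178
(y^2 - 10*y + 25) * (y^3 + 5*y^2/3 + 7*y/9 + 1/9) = y^5 - 25*y^4/3 + 82*y^3/9 + 34*y^2 + 55*y/3 + 25/9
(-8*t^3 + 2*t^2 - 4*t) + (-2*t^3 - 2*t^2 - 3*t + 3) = -10*t^3 - 7*t + 3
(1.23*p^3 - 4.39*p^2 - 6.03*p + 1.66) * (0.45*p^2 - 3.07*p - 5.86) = 0.5535*p^5 - 5.7516*p^4 + 3.556*p^3 + 44.9845*p^2 + 30.2396*p - 9.7276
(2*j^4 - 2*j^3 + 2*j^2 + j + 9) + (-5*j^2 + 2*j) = 2*j^4 - 2*j^3 - 3*j^2 + 3*j + 9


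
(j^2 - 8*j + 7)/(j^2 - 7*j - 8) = (-j^2 + 8*j - 7)/(-j^2 + 7*j + 8)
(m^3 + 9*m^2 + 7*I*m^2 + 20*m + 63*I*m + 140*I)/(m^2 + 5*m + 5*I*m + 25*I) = (m^2 + m*(4 + 7*I) + 28*I)/(m + 5*I)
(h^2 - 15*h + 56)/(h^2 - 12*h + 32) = (h - 7)/(h - 4)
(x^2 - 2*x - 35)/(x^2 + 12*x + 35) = (x - 7)/(x + 7)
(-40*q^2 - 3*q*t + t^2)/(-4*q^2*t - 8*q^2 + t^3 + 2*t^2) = (40*q^2 + 3*q*t - t^2)/(4*q^2*t + 8*q^2 - t^3 - 2*t^2)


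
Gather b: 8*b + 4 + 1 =8*b + 5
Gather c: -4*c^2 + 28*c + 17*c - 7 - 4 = -4*c^2 + 45*c - 11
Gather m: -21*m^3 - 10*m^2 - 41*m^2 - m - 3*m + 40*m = -21*m^3 - 51*m^2 + 36*m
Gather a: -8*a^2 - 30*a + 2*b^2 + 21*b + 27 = -8*a^2 - 30*a + 2*b^2 + 21*b + 27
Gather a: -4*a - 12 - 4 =-4*a - 16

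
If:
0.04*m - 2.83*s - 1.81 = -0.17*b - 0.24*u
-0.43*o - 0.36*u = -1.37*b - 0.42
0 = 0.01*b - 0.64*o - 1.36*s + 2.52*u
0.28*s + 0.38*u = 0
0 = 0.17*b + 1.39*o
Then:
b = -0.29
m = 45.89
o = 0.04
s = -0.01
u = 0.01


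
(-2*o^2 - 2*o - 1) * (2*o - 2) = -4*o^3 + 2*o + 2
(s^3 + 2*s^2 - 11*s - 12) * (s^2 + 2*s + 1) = s^5 + 4*s^4 - 6*s^3 - 32*s^2 - 35*s - 12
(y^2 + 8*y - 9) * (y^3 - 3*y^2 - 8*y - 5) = y^5 + 5*y^4 - 41*y^3 - 42*y^2 + 32*y + 45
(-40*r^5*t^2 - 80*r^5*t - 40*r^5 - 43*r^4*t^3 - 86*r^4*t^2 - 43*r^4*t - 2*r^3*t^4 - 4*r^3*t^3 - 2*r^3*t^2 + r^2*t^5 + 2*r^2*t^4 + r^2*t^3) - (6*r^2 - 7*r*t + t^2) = -40*r^5*t^2 - 80*r^5*t - 40*r^5 - 43*r^4*t^3 - 86*r^4*t^2 - 43*r^4*t - 2*r^3*t^4 - 4*r^3*t^3 - 2*r^3*t^2 + r^2*t^5 + 2*r^2*t^4 + r^2*t^3 - 6*r^2 + 7*r*t - t^2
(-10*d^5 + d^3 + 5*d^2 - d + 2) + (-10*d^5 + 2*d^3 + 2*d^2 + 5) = -20*d^5 + 3*d^3 + 7*d^2 - d + 7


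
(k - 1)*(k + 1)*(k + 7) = k^3 + 7*k^2 - k - 7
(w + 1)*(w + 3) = w^2 + 4*w + 3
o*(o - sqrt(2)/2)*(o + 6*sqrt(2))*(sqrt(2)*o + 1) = sqrt(2)*o^4 + 12*o^3 - sqrt(2)*o^2/2 - 6*o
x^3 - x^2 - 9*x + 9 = (x - 3)*(x - 1)*(x + 3)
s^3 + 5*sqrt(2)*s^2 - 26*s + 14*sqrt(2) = (s - sqrt(2))^2*(s + 7*sqrt(2))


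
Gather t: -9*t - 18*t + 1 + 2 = 3 - 27*t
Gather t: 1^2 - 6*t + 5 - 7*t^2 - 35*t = -7*t^2 - 41*t + 6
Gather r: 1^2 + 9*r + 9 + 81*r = 90*r + 10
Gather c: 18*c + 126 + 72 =18*c + 198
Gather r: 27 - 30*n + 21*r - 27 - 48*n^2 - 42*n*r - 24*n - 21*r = -48*n^2 - 42*n*r - 54*n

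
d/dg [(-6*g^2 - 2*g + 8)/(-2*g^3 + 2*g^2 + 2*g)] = (-3*g^4 - 2*g^3 + 10*g^2 - 8*g - 4)/(g^2*(g^4 - 2*g^3 - g^2 + 2*g + 1))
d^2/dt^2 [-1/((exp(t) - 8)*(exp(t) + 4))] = 4*(-exp(3*t) + 3*exp(2*t) - 36*exp(t) + 32)*exp(t)/(exp(6*t) - 12*exp(5*t) - 48*exp(4*t) + 704*exp(3*t) + 1536*exp(2*t) - 12288*exp(t) - 32768)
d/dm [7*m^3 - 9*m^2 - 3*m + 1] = 21*m^2 - 18*m - 3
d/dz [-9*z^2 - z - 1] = -18*z - 1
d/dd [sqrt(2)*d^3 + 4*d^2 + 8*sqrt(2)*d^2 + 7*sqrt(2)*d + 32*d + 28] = 3*sqrt(2)*d^2 + 8*d + 16*sqrt(2)*d + 7*sqrt(2) + 32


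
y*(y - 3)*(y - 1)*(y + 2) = y^4 - 2*y^3 - 5*y^2 + 6*y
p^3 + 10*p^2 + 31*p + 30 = (p + 2)*(p + 3)*(p + 5)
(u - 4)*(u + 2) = u^2 - 2*u - 8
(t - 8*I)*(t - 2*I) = t^2 - 10*I*t - 16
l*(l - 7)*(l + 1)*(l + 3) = l^4 - 3*l^3 - 25*l^2 - 21*l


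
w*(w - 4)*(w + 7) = w^3 + 3*w^2 - 28*w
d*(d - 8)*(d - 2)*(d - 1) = d^4 - 11*d^3 + 26*d^2 - 16*d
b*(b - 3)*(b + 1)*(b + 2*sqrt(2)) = b^4 - 2*b^3 + 2*sqrt(2)*b^3 - 4*sqrt(2)*b^2 - 3*b^2 - 6*sqrt(2)*b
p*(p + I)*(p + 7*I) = p^3 + 8*I*p^2 - 7*p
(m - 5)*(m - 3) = m^2 - 8*m + 15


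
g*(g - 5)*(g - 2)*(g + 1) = g^4 - 6*g^3 + 3*g^2 + 10*g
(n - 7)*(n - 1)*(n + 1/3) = n^3 - 23*n^2/3 + 13*n/3 + 7/3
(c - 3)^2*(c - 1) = c^3 - 7*c^2 + 15*c - 9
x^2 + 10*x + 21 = (x + 3)*(x + 7)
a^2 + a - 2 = (a - 1)*(a + 2)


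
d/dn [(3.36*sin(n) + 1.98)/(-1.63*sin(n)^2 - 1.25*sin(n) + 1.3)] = (5.4768*sin(n)^2 + 6.4548*sin(n) + 6.843)*cos(n)/(2.6569*sin(n)^4 + 4.075*sin(n)^3 - 2.6755*sin(n)^2 - 3.25*sin(n) + 1.69)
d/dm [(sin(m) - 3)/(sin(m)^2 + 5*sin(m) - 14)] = (6*sin(m) + cos(m)^2)*cos(m)/(sin(m)^2 + 5*sin(m) - 14)^2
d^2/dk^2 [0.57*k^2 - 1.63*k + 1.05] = 1.14000000000000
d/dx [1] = 0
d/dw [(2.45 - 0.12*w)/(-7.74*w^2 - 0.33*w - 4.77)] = (-0.9288*w^2 + 37.926*w + 1.3809)/(59.9076*w^4 + 5.1084*w^3 + 73.9485*w^2 + 3.1482*w + 22.7529)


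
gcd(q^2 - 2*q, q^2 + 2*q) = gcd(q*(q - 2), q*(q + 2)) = q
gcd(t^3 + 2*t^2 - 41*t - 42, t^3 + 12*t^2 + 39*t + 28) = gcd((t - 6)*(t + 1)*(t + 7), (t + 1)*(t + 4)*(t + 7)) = t^2 + 8*t + 7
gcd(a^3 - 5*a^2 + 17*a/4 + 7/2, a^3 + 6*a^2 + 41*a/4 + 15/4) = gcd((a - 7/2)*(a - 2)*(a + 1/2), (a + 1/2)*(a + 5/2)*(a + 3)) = a + 1/2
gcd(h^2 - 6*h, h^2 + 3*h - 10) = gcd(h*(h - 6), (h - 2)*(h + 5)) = 1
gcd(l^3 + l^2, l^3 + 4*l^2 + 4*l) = l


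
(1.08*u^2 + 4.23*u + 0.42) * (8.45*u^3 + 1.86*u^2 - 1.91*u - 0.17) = 9.126*u^5 + 37.7523*u^4 + 9.354*u^3 - 7.4817*u^2 - 1.5213*u - 0.0714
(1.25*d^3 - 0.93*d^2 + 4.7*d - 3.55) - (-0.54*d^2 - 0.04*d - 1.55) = 1.25*d^3 - 0.39*d^2 + 4.74*d - 2.0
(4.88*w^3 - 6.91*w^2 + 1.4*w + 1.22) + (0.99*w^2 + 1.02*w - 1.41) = 4.88*w^3 - 5.92*w^2 + 2.42*w - 0.19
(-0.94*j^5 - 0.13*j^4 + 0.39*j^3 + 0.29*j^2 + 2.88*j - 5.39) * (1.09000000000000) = -1.0246*j^5 - 0.1417*j^4 + 0.4251*j^3 + 0.3161*j^2 + 3.1392*j - 5.8751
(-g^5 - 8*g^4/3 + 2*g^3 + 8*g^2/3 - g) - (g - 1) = -g^5 - 8*g^4/3 + 2*g^3 + 8*g^2/3 - 2*g + 1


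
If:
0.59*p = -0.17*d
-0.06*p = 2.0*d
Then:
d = 0.00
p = 0.00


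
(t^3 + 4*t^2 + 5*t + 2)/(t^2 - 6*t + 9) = (t^3 + 4*t^2 + 5*t + 2)/(t^2 - 6*t + 9)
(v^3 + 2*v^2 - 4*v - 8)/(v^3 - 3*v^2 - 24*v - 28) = (v - 2)/(v - 7)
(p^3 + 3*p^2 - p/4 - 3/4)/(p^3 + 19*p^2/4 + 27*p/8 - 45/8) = 2*(4*p^2 - 1)/(8*p^2 + 14*p - 15)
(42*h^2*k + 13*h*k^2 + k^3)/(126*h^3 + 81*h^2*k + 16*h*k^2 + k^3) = k/(3*h + k)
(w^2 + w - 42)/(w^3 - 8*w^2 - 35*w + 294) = (w^2 + w - 42)/(w^3 - 8*w^2 - 35*w + 294)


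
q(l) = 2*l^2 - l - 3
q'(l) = 4*l - 1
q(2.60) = 7.92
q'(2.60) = 9.40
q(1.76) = 1.44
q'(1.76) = 6.04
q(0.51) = -2.99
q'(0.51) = 1.04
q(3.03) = 12.33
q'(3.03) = 11.12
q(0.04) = -3.04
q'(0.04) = -0.84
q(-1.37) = 2.12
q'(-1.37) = -6.48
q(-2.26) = 9.48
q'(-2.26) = -10.04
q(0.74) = -2.64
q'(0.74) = 1.96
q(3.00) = 12.00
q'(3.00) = 11.00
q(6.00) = 63.00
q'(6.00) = 23.00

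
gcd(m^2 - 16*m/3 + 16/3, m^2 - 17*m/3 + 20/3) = m - 4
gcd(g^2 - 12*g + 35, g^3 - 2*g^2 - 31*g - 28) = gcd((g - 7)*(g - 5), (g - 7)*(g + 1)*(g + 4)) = g - 7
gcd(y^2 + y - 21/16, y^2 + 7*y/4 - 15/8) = y - 3/4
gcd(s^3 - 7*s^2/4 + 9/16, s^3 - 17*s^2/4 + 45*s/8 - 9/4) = s^2 - 9*s/4 + 9/8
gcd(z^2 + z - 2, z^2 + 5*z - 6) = z - 1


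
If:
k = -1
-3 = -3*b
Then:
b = 1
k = -1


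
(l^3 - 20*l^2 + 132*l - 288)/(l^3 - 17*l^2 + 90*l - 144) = (l - 6)/(l - 3)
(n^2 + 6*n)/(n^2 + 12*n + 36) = n/(n + 6)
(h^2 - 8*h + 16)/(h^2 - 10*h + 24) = (h - 4)/(h - 6)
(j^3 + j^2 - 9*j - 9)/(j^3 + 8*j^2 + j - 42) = (j^2 - 2*j - 3)/(j^2 + 5*j - 14)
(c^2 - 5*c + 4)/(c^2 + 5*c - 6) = (c - 4)/(c + 6)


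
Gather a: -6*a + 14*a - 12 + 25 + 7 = 8*a + 20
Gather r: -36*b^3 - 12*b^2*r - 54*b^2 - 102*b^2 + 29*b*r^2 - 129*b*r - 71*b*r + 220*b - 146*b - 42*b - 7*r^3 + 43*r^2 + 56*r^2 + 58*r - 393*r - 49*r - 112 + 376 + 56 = -36*b^3 - 156*b^2 + 32*b - 7*r^3 + r^2*(29*b + 99) + r*(-12*b^2 - 200*b - 384) + 320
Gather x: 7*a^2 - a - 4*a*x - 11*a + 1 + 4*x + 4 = 7*a^2 - 12*a + x*(4 - 4*a) + 5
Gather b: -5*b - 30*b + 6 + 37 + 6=49 - 35*b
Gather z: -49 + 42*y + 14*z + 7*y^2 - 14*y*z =7*y^2 + 42*y + z*(14 - 14*y) - 49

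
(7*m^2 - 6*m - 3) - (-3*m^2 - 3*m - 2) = 10*m^2 - 3*m - 1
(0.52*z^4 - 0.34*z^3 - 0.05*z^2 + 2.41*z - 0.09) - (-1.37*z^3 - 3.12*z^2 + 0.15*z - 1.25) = 0.52*z^4 + 1.03*z^3 + 3.07*z^2 + 2.26*z + 1.16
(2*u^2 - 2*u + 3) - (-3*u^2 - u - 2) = 5*u^2 - u + 5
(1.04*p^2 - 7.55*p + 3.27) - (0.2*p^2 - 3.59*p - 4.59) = 0.84*p^2 - 3.96*p + 7.86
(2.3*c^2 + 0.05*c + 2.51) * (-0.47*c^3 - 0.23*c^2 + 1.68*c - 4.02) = -1.081*c^5 - 0.5525*c^4 + 2.6728*c^3 - 9.7393*c^2 + 4.0158*c - 10.0902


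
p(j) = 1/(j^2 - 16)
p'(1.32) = -0.01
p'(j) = -2*j/(j^2 - 16)^2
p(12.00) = 0.01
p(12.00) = 0.01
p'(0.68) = -0.01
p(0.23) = -0.06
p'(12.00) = 0.00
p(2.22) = -0.09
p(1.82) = -0.08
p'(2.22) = -0.04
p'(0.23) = -0.00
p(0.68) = -0.06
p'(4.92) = -0.15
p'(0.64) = -0.01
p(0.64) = -0.06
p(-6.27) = 0.04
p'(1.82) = -0.02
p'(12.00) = 0.00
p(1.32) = -0.07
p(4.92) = 0.12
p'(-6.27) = 0.02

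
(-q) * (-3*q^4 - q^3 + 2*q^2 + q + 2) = 3*q^5 + q^4 - 2*q^3 - q^2 - 2*q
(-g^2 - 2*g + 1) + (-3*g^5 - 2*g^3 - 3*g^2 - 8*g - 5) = -3*g^5 - 2*g^3 - 4*g^2 - 10*g - 4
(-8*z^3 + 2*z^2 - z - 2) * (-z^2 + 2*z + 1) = 8*z^5 - 18*z^4 - 3*z^3 + 2*z^2 - 5*z - 2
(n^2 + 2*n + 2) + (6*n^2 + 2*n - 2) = 7*n^2 + 4*n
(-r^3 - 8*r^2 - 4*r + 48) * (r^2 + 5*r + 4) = -r^5 - 13*r^4 - 48*r^3 - 4*r^2 + 224*r + 192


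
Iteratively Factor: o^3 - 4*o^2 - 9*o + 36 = (o - 4)*(o^2 - 9) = (o - 4)*(o - 3)*(o + 3)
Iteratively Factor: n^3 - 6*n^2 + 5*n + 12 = (n - 3)*(n^2 - 3*n - 4) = (n - 4)*(n - 3)*(n + 1)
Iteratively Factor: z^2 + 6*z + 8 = (z + 4)*(z + 2)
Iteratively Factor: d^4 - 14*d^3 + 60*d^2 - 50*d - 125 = (d - 5)*(d^3 - 9*d^2 + 15*d + 25) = (d - 5)*(d + 1)*(d^2 - 10*d + 25) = (d - 5)^2*(d + 1)*(d - 5)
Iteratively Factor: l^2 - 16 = (l - 4)*(l + 4)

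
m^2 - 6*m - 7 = (m - 7)*(m + 1)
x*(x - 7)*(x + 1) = x^3 - 6*x^2 - 7*x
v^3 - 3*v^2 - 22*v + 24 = (v - 6)*(v - 1)*(v + 4)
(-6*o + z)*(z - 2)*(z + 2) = -6*o*z^2 + 24*o + z^3 - 4*z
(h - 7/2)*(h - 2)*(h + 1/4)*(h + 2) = h^4 - 13*h^3/4 - 39*h^2/8 + 13*h + 7/2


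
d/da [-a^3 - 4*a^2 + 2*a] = -3*a^2 - 8*a + 2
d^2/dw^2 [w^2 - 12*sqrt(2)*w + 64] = 2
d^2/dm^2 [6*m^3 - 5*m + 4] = 36*m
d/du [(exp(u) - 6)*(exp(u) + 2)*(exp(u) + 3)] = (3*exp(2*u) - 2*exp(u) - 24)*exp(u)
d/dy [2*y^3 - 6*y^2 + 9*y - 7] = 6*y^2 - 12*y + 9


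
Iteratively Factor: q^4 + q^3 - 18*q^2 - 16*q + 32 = (q + 2)*(q^3 - q^2 - 16*q + 16) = (q - 1)*(q + 2)*(q^2 - 16) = (q - 1)*(q + 2)*(q + 4)*(q - 4)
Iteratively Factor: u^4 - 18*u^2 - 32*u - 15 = (u + 3)*(u^3 - 3*u^2 - 9*u - 5) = (u - 5)*(u + 3)*(u^2 + 2*u + 1) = (u - 5)*(u + 1)*(u + 3)*(u + 1)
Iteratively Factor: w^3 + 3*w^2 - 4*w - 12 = (w + 3)*(w^2 - 4) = (w + 2)*(w + 3)*(w - 2)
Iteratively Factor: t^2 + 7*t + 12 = (t + 4)*(t + 3)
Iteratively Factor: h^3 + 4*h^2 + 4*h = (h)*(h^2 + 4*h + 4) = h*(h + 2)*(h + 2)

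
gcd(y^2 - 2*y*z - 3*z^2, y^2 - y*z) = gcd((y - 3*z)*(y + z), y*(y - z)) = 1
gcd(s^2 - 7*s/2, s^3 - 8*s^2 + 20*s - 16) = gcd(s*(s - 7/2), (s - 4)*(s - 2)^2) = 1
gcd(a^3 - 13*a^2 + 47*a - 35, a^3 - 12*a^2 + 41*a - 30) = a^2 - 6*a + 5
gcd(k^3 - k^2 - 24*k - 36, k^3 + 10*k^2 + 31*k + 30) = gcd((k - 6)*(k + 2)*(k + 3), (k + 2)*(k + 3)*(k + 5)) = k^2 + 5*k + 6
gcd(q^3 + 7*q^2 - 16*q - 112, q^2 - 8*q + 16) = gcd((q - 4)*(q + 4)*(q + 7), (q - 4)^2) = q - 4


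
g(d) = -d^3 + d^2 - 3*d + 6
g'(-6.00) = -123.00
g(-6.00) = 276.00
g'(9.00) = -228.00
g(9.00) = -669.00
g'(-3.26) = -41.40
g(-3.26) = 61.05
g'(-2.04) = -19.56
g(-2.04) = 24.77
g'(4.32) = -50.35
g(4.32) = -68.92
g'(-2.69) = -30.09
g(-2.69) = 40.77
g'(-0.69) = -5.81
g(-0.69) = 8.87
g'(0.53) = -2.78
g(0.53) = 4.54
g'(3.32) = -29.43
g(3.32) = -29.53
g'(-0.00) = -3.00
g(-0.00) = 6.00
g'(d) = -3*d^2 + 2*d - 3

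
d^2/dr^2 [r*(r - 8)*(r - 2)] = 6*r - 20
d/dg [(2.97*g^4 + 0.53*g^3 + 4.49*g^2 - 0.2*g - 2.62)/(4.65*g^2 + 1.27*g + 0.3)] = (27.621*g^5 + 13.7802*g^4 + 4.9102*g^3 + 7.1093*g^2 + 27.06*g + 3.2674)/(21.6225*g^4 + 11.811*g^3 + 4.4029*g^2 + 0.762*g + 0.09)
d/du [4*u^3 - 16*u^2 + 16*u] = 12*u^2 - 32*u + 16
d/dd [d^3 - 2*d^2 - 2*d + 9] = 3*d^2 - 4*d - 2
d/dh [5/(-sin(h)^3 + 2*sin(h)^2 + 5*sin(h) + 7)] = 5*(3*sin(h)^2 - 4*sin(h) - 5)*cos(h)/(sin(h)^3 - 2*sin(h)^2 - 5*sin(h) - 7)^2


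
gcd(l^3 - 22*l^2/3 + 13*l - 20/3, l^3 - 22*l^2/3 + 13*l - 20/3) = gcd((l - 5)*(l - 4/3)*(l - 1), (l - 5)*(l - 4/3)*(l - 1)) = l^3 - 22*l^2/3 + 13*l - 20/3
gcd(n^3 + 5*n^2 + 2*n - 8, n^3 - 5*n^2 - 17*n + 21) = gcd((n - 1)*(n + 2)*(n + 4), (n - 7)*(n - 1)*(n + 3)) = n - 1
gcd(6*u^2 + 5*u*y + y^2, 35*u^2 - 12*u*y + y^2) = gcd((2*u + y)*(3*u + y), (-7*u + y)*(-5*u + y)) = 1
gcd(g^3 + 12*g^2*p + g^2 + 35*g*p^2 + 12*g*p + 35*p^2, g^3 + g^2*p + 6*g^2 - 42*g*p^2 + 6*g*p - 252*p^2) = g + 7*p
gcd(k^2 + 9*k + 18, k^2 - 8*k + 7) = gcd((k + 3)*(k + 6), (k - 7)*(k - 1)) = 1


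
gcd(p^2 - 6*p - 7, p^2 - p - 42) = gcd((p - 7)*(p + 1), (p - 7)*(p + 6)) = p - 7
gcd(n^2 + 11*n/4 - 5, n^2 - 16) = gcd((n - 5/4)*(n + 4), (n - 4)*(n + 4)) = n + 4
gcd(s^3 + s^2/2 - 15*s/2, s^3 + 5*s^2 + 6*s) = s^2 + 3*s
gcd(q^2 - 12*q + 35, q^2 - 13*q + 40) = q - 5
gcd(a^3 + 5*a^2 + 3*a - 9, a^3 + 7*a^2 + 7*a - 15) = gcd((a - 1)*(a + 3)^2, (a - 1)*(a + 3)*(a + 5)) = a^2 + 2*a - 3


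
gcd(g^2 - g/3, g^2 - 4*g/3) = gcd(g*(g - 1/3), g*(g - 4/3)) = g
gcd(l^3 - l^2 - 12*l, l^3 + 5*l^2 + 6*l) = l^2 + 3*l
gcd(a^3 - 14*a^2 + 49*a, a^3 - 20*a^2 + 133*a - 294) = a^2 - 14*a + 49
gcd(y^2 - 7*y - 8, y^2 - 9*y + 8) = y - 8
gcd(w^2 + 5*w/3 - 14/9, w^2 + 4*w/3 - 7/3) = w + 7/3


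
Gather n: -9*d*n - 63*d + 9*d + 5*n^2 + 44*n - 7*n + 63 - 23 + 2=-54*d + 5*n^2 + n*(37 - 9*d) + 42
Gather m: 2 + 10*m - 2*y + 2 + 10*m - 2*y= 20*m - 4*y + 4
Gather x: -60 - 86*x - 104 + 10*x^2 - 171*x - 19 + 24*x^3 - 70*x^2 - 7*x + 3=24*x^3 - 60*x^2 - 264*x - 180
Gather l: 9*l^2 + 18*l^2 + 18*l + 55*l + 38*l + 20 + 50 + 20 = 27*l^2 + 111*l + 90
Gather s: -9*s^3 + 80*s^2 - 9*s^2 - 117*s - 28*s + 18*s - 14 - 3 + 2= -9*s^3 + 71*s^2 - 127*s - 15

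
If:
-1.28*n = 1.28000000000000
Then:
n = -1.00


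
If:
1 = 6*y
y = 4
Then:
No Solution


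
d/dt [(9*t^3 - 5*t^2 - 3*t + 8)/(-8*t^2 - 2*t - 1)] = (-72*t^4 - 36*t^3 - 41*t^2 + 138*t + 19)/(64*t^4 + 32*t^3 + 20*t^2 + 4*t + 1)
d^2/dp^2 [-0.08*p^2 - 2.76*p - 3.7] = -0.160000000000000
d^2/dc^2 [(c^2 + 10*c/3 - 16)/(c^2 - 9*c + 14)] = 2*(37*c^3 - 270*c^2 + 876*c - 1368)/(3*(c^6 - 27*c^5 + 285*c^4 - 1485*c^3 + 3990*c^2 - 5292*c + 2744))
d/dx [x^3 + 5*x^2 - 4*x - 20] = 3*x^2 + 10*x - 4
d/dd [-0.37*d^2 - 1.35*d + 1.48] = -0.74*d - 1.35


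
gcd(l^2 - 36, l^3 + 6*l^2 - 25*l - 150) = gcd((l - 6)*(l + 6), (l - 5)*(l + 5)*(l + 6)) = l + 6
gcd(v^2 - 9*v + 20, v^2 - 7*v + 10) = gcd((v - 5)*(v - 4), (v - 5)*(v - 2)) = v - 5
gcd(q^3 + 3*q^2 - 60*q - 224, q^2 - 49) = q + 7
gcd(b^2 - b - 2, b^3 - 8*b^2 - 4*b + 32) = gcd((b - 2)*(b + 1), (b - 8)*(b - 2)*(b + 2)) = b - 2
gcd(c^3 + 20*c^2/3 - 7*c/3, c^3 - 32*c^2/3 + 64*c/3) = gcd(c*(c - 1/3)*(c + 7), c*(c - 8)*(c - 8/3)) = c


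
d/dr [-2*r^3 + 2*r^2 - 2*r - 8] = -6*r^2 + 4*r - 2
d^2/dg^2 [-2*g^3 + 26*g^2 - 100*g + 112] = 52 - 12*g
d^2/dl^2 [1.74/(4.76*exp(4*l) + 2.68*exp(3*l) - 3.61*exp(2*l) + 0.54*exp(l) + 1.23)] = ((-132.5184*exp(3*l) - 41.9688*exp(2*l) + 25.1256*exp(l) - 0.9396)*(4.76*exp(4*l) + 2.68*exp(3*l) - 3.61*exp(2*l) + 0.54*exp(l) + 1.23) + 1.74*(19.04*exp(3*l) + 8.04*exp(2*l) - 7.22*exp(l) + 0.54)*(38.08*exp(3*l) + 16.08*exp(2*l) - 14.44*exp(l) + 1.08)*exp(l))*exp(l)/(4.76*exp(4*l) + 2.68*exp(3*l) - 3.61*exp(2*l) + 0.54*exp(l) + 1.23)^3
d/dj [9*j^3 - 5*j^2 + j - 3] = 27*j^2 - 10*j + 1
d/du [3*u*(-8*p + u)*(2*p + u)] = -48*p^2 - 36*p*u + 9*u^2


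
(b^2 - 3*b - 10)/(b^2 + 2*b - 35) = (b + 2)/(b + 7)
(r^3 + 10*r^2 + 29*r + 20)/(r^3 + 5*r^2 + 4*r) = (r + 5)/r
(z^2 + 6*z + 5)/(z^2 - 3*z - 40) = (z + 1)/(z - 8)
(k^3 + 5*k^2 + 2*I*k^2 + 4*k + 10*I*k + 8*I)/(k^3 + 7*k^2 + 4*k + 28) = (k^2 + 5*k + 4)/(k^2 + k*(7 - 2*I) - 14*I)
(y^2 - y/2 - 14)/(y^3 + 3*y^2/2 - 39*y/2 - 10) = (2*y + 7)/(2*y^2 + 11*y + 5)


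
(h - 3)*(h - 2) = h^2 - 5*h + 6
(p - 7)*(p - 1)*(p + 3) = p^3 - 5*p^2 - 17*p + 21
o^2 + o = o*(o + 1)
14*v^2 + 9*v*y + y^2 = (2*v + y)*(7*v + y)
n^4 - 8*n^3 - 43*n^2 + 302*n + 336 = (n - 8)*(n - 7)*(n + 1)*(n + 6)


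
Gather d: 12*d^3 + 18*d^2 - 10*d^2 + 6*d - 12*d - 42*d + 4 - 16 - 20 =12*d^3 + 8*d^2 - 48*d - 32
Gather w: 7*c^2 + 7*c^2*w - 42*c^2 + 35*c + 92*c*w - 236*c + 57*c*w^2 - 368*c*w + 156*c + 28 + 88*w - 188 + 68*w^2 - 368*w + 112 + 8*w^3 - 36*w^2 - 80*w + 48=-35*c^2 - 45*c + 8*w^3 + w^2*(57*c + 32) + w*(7*c^2 - 276*c - 360)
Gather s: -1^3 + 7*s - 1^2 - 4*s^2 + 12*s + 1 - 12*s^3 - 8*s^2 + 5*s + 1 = -12*s^3 - 12*s^2 + 24*s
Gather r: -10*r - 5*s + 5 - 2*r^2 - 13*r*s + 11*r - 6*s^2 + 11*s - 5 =-2*r^2 + r*(1 - 13*s) - 6*s^2 + 6*s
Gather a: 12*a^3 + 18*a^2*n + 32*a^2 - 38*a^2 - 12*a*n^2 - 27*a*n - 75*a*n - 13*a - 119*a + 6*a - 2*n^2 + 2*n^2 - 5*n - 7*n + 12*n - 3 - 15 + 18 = 12*a^3 + a^2*(18*n - 6) + a*(-12*n^2 - 102*n - 126)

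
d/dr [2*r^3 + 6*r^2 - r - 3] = 6*r^2 + 12*r - 1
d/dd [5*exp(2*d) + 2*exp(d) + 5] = (10*exp(d) + 2)*exp(d)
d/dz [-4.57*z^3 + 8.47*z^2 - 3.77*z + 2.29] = -13.71*z^2 + 16.94*z - 3.77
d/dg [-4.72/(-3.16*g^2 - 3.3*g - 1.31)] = (-29.8304*g - 15.576)/(3.16*g^2 + 3.3*g + 1.31)^2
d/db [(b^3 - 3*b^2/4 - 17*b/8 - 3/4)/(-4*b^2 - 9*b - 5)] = (-32*b^4 - 144*b^3 - 134*b^2 + 12*b + 31)/(8*(16*b^4 + 72*b^3 + 121*b^2 + 90*b + 25))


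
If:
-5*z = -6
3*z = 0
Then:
No Solution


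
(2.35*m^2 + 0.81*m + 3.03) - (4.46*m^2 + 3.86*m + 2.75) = -2.11*m^2 - 3.05*m + 0.28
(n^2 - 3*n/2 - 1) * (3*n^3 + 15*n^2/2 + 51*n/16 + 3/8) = 3*n^5 + 3*n^4 - 177*n^3/16 - 381*n^2/32 - 15*n/4 - 3/8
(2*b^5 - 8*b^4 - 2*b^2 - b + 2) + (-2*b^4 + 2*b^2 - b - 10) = 2*b^5 - 10*b^4 - 2*b - 8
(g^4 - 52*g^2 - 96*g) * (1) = g^4 - 52*g^2 - 96*g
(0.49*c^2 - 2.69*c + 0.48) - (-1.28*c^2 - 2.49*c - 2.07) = 1.77*c^2 - 0.2*c + 2.55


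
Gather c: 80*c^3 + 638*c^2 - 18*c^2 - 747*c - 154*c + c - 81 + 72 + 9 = 80*c^3 + 620*c^2 - 900*c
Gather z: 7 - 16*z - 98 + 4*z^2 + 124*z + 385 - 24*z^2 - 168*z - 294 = -20*z^2 - 60*z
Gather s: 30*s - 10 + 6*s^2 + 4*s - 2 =6*s^2 + 34*s - 12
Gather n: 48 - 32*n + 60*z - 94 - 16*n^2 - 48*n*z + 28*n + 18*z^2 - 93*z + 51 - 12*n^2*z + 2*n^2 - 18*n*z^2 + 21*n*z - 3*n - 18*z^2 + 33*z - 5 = n^2*(-12*z - 14) + n*(-18*z^2 - 27*z - 7)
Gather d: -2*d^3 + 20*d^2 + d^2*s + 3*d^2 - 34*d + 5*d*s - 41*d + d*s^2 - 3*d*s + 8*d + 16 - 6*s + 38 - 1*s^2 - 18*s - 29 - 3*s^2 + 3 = -2*d^3 + d^2*(s + 23) + d*(s^2 + 2*s - 67) - 4*s^2 - 24*s + 28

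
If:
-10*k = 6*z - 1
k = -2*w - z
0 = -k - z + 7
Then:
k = -41/4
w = -7/2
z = 69/4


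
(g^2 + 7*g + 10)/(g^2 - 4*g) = (g^2 + 7*g + 10)/(g*(g - 4))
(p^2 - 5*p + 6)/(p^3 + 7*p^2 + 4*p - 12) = (p^2 - 5*p + 6)/(p^3 + 7*p^2 + 4*p - 12)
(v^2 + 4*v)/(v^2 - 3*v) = (v + 4)/(v - 3)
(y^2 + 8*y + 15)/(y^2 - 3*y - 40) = (y + 3)/(y - 8)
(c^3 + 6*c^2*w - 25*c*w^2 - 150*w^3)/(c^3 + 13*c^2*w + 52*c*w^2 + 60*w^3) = (c - 5*w)/(c + 2*w)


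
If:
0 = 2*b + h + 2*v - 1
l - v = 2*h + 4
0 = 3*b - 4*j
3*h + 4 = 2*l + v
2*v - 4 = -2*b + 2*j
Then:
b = 28/9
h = -23/3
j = 7/3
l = -91/9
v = 11/9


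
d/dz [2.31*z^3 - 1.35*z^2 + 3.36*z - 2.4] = 6.93*z^2 - 2.7*z + 3.36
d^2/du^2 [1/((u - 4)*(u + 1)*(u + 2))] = 2*(6*u^4 - 8*u^3 - 27*u^2 + 54*u + 92)/(u^9 - 3*u^8 - 27*u^7 + 35*u^6 + 318*u^5 + 156*u^4 - 1288*u^3 - 2592*u^2 - 1920*u - 512)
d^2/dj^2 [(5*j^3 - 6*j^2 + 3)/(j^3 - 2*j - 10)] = 4*(-3*j^6 + 15*j^5 + 141*j^4 - 200*j^3 + 141*j^2 + 795*j - 294)/(j^9 - 6*j^7 - 30*j^6 + 12*j^5 + 120*j^4 + 292*j^3 - 120*j^2 - 600*j - 1000)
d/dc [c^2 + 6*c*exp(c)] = 6*c*exp(c) + 2*c + 6*exp(c)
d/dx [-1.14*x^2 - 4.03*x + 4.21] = -2.28*x - 4.03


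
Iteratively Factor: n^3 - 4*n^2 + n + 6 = (n - 2)*(n^2 - 2*n - 3) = (n - 3)*(n - 2)*(n + 1)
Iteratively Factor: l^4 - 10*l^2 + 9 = (l + 3)*(l^3 - 3*l^2 - l + 3) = (l + 1)*(l + 3)*(l^2 - 4*l + 3) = (l - 3)*(l + 1)*(l + 3)*(l - 1)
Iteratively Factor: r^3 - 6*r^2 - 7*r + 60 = (r + 3)*(r^2 - 9*r + 20) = (r - 4)*(r + 3)*(r - 5)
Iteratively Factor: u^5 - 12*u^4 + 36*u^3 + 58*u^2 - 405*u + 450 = (u - 5)*(u^4 - 7*u^3 + u^2 + 63*u - 90) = (u - 5)*(u - 3)*(u^3 - 4*u^2 - 11*u + 30) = (u - 5)^2*(u - 3)*(u^2 + u - 6) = (u - 5)^2*(u - 3)*(u + 3)*(u - 2)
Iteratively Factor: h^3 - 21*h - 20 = (h - 5)*(h^2 + 5*h + 4) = (h - 5)*(h + 1)*(h + 4)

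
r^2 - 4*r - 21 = (r - 7)*(r + 3)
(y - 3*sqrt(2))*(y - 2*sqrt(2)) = y^2 - 5*sqrt(2)*y + 12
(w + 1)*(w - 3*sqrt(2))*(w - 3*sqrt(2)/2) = w^3 - 9*sqrt(2)*w^2/2 + w^2 - 9*sqrt(2)*w/2 + 9*w + 9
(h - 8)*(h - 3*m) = h^2 - 3*h*m - 8*h + 24*m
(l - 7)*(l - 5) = l^2 - 12*l + 35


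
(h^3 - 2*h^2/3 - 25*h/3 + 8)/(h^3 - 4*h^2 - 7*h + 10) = (h^2 + h/3 - 8)/(h^2 - 3*h - 10)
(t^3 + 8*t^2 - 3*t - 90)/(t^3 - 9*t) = (t^2 + 11*t + 30)/(t*(t + 3))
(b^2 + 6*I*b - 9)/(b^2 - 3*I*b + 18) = (b + 3*I)/(b - 6*I)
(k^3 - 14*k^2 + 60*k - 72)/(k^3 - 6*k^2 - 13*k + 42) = (k^2 - 12*k + 36)/(k^2 - 4*k - 21)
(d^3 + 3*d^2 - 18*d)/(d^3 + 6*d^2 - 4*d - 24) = d*(d - 3)/(d^2 - 4)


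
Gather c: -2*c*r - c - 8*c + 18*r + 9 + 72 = c*(-2*r - 9) + 18*r + 81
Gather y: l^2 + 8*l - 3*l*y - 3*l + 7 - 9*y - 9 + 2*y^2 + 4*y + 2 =l^2 + 5*l + 2*y^2 + y*(-3*l - 5)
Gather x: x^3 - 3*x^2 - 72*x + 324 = x^3 - 3*x^2 - 72*x + 324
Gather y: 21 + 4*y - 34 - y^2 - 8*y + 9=-y^2 - 4*y - 4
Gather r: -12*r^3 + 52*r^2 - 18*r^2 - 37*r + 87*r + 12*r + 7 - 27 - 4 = -12*r^3 + 34*r^2 + 62*r - 24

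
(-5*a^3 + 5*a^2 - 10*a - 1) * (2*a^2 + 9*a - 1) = -10*a^5 - 35*a^4 + 30*a^3 - 97*a^2 + a + 1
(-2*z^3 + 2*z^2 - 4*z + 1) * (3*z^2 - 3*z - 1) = -6*z^5 + 12*z^4 - 16*z^3 + 13*z^2 + z - 1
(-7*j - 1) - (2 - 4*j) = -3*j - 3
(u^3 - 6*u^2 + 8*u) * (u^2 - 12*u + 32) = u^5 - 18*u^4 + 112*u^3 - 288*u^2 + 256*u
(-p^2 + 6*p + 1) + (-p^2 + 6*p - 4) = -2*p^2 + 12*p - 3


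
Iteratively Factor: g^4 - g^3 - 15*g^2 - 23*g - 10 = (g + 1)*(g^3 - 2*g^2 - 13*g - 10) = (g + 1)^2*(g^2 - 3*g - 10) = (g - 5)*(g + 1)^2*(g + 2)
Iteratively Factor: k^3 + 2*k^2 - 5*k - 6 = (k + 3)*(k^2 - k - 2) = (k + 1)*(k + 3)*(k - 2)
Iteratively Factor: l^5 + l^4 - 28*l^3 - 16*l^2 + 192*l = (l + 4)*(l^4 - 3*l^3 - 16*l^2 + 48*l) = (l + 4)^2*(l^3 - 7*l^2 + 12*l) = (l - 3)*(l + 4)^2*(l^2 - 4*l) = l*(l - 3)*(l + 4)^2*(l - 4)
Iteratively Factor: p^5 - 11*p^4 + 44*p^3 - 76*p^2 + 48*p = (p)*(p^4 - 11*p^3 + 44*p^2 - 76*p + 48) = p*(p - 2)*(p^3 - 9*p^2 + 26*p - 24) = p*(p - 3)*(p - 2)*(p^2 - 6*p + 8) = p*(p - 3)*(p - 2)^2*(p - 4)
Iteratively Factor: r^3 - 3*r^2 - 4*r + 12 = (r - 3)*(r^2 - 4) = (r - 3)*(r - 2)*(r + 2)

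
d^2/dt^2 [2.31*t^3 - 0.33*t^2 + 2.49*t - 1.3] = 13.86*t - 0.66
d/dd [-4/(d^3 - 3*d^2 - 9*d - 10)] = 12*(d^2 - 2*d - 3)/(-d^3 + 3*d^2 + 9*d + 10)^2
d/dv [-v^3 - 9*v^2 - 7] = 3*v*(-v - 6)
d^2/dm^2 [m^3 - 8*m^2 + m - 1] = 6*m - 16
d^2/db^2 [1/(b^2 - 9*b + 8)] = 2*(-b^2 + 9*b + (2*b - 9)^2 - 8)/(b^2 - 9*b + 8)^3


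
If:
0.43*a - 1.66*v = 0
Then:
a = 3.86046511627907*v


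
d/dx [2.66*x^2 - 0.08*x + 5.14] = 5.32*x - 0.08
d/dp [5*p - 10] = 5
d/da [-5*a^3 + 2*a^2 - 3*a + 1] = -15*a^2 + 4*a - 3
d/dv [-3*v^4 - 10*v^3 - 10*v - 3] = -12*v^3 - 30*v^2 - 10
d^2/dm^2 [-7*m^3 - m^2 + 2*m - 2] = -42*m - 2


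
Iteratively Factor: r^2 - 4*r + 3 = (r - 3)*(r - 1)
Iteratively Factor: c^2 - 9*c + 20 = (c - 4)*(c - 5)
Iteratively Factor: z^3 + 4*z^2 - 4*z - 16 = (z - 2)*(z^2 + 6*z + 8) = (z - 2)*(z + 4)*(z + 2)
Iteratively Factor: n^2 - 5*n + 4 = (n - 1)*(n - 4)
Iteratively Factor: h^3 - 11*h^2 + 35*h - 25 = (h - 1)*(h^2 - 10*h + 25) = (h - 5)*(h - 1)*(h - 5)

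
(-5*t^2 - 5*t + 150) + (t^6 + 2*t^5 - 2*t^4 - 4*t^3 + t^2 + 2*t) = t^6 + 2*t^5 - 2*t^4 - 4*t^3 - 4*t^2 - 3*t + 150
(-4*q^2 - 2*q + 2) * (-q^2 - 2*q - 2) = 4*q^4 + 10*q^3 + 10*q^2 - 4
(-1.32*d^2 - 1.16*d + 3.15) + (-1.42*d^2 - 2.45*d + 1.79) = -2.74*d^2 - 3.61*d + 4.94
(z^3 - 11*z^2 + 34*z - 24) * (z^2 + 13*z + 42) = z^5 + 2*z^4 - 67*z^3 - 44*z^2 + 1116*z - 1008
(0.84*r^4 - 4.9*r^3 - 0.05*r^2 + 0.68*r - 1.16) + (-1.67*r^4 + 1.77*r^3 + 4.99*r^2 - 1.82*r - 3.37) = -0.83*r^4 - 3.13*r^3 + 4.94*r^2 - 1.14*r - 4.53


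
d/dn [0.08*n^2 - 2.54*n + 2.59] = 0.16*n - 2.54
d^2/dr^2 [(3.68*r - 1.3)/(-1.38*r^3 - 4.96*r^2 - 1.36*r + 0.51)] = (-42.049152*r^5 - 121.424544*r^4 - 24.882688*r^3 + 175.451712*r^2 + 2.251752*r + 6.281024)/(2.628072*r^9 + 28.337472*r^8 + 109.620576*r^7 + 174.963772*r^6 + 87.086784*r^5 - 15.861408*r^4 - 17.049266*r^3 + 1.0404*r^2 + 1.061208*r - 0.132651)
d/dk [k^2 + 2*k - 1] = 2*k + 2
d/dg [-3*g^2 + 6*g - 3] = 6 - 6*g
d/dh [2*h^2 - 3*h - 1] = 4*h - 3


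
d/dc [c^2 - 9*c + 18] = 2*c - 9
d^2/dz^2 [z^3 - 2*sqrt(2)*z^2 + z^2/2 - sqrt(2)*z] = 6*z - 4*sqrt(2) + 1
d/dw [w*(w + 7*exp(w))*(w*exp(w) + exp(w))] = (w^3 + 14*w^2*exp(w) + 4*w^2 + 28*w*exp(w) + 2*w + 7*exp(w))*exp(w)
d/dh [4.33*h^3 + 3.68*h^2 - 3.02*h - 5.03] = 12.99*h^2 + 7.36*h - 3.02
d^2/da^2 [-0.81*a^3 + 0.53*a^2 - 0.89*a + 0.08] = 1.06 - 4.86*a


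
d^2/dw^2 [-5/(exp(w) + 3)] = 5*(3 - exp(w))*exp(w)/(exp(w) + 3)^3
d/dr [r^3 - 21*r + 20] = 3*r^2 - 21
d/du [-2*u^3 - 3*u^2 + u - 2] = -6*u^2 - 6*u + 1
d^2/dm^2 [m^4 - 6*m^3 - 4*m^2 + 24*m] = 12*m^2 - 36*m - 8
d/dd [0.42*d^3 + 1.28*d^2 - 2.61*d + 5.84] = 1.26*d^2 + 2.56*d - 2.61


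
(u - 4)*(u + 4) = u^2 - 16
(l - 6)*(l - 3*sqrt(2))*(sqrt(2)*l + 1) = sqrt(2)*l^3 - 6*sqrt(2)*l^2 - 5*l^2 - 3*sqrt(2)*l + 30*l + 18*sqrt(2)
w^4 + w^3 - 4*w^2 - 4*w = w*(w - 2)*(w + 1)*(w + 2)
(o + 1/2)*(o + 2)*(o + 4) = o^3 + 13*o^2/2 + 11*o + 4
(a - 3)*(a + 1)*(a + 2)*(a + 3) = a^4 + 3*a^3 - 7*a^2 - 27*a - 18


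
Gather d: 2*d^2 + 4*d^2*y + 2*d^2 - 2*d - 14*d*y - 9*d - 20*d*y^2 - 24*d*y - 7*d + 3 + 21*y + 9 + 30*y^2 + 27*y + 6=d^2*(4*y + 4) + d*(-20*y^2 - 38*y - 18) + 30*y^2 + 48*y + 18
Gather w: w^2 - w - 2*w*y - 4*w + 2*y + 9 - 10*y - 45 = w^2 + w*(-2*y - 5) - 8*y - 36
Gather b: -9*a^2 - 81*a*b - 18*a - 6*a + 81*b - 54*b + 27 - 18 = -9*a^2 - 24*a + b*(27 - 81*a) + 9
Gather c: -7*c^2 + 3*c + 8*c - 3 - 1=-7*c^2 + 11*c - 4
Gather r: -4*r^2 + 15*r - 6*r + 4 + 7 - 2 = -4*r^2 + 9*r + 9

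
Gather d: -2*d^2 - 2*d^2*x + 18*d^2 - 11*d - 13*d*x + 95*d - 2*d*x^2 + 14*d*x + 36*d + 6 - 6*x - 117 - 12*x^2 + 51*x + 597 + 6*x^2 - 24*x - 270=d^2*(16 - 2*x) + d*(-2*x^2 + x + 120) - 6*x^2 + 21*x + 216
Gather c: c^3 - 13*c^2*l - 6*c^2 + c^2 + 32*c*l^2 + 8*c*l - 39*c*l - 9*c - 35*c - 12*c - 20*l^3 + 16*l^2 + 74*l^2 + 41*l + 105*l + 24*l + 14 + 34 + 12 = c^3 + c^2*(-13*l - 5) + c*(32*l^2 - 31*l - 56) - 20*l^3 + 90*l^2 + 170*l + 60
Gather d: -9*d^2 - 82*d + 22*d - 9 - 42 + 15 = -9*d^2 - 60*d - 36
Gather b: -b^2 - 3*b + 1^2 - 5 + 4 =-b^2 - 3*b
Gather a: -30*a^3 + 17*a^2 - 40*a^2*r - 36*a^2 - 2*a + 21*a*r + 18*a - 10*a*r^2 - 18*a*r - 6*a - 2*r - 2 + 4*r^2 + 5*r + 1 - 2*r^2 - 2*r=-30*a^3 + a^2*(-40*r - 19) + a*(-10*r^2 + 3*r + 10) + 2*r^2 + r - 1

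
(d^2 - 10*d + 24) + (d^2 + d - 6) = 2*d^2 - 9*d + 18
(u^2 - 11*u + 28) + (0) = u^2 - 11*u + 28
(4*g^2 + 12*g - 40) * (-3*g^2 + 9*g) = -12*g^4 + 228*g^2 - 360*g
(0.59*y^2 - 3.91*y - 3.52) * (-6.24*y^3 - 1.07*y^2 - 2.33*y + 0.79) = -3.6816*y^5 + 23.7671*y^4 + 24.7738*y^3 + 13.3428*y^2 + 5.1127*y - 2.7808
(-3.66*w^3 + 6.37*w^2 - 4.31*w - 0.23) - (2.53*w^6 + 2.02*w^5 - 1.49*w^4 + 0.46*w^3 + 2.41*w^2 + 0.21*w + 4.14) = -2.53*w^6 - 2.02*w^5 + 1.49*w^4 - 4.12*w^3 + 3.96*w^2 - 4.52*w - 4.37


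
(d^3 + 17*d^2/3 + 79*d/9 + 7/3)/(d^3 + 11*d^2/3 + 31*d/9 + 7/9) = (d + 3)/(d + 1)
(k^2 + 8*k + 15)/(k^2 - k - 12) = (k + 5)/(k - 4)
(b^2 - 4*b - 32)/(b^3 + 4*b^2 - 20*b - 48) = (b^2 - 4*b - 32)/(b^3 + 4*b^2 - 20*b - 48)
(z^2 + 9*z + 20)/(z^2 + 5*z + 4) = (z + 5)/(z + 1)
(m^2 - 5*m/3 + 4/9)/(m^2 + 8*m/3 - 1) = (m - 4/3)/(m + 3)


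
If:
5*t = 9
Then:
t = 9/5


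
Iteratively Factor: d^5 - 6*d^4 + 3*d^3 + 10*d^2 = (d)*(d^4 - 6*d^3 + 3*d^2 + 10*d) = d*(d - 5)*(d^3 - d^2 - 2*d) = d^2*(d - 5)*(d^2 - d - 2) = d^2*(d - 5)*(d - 2)*(d + 1)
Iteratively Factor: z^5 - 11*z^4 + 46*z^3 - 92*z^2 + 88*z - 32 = (z - 2)*(z^4 - 9*z^3 + 28*z^2 - 36*z + 16) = (z - 2)*(z - 1)*(z^3 - 8*z^2 + 20*z - 16) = (z - 2)^2*(z - 1)*(z^2 - 6*z + 8) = (z - 4)*(z - 2)^2*(z - 1)*(z - 2)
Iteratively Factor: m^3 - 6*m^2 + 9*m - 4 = (m - 1)*(m^2 - 5*m + 4) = (m - 4)*(m - 1)*(m - 1)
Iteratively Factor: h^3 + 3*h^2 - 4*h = (h - 1)*(h^2 + 4*h) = h*(h - 1)*(h + 4)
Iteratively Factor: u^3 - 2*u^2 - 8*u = (u)*(u^2 - 2*u - 8) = u*(u + 2)*(u - 4)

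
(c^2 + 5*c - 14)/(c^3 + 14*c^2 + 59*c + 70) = (c - 2)/(c^2 + 7*c + 10)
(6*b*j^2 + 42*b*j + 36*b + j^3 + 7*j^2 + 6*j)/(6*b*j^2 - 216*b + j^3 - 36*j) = (j + 1)/(j - 6)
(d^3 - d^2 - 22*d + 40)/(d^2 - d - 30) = (d^2 - 6*d + 8)/(d - 6)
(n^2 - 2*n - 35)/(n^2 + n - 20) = (n - 7)/(n - 4)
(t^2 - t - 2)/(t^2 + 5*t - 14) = (t + 1)/(t + 7)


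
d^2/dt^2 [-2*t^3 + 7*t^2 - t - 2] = 14 - 12*t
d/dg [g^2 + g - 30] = 2*g + 1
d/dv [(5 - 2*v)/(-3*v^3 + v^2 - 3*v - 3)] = (6*v^3 - 2*v^2 + 6*v - (2*v - 5)*(9*v^2 - 2*v + 3) + 6)/(3*v^3 - v^2 + 3*v + 3)^2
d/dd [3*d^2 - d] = 6*d - 1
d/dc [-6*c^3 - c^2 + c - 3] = -18*c^2 - 2*c + 1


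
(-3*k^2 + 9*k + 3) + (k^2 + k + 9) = -2*k^2 + 10*k + 12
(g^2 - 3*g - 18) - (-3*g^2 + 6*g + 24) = 4*g^2 - 9*g - 42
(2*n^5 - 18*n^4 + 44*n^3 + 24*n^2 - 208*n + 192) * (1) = 2*n^5 - 18*n^4 + 44*n^3 + 24*n^2 - 208*n + 192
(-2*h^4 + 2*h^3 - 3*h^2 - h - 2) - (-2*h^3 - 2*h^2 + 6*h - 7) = -2*h^4 + 4*h^3 - h^2 - 7*h + 5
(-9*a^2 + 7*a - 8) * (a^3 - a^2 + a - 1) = -9*a^5 + 16*a^4 - 24*a^3 + 24*a^2 - 15*a + 8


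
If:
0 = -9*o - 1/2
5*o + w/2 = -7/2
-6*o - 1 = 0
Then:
No Solution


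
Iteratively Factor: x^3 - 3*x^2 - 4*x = (x + 1)*(x^2 - 4*x) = (x - 4)*(x + 1)*(x)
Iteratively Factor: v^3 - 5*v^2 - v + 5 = (v - 5)*(v^2 - 1) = (v - 5)*(v + 1)*(v - 1)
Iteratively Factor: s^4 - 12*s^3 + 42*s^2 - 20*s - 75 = (s - 5)*(s^3 - 7*s^2 + 7*s + 15) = (s - 5)*(s + 1)*(s^2 - 8*s + 15) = (s - 5)^2*(s + 1)*(s - 3)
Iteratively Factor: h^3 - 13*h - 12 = (h - 4)*(h^2 + 4*h + 3) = (h - 4)*(h + 3)*(h + 1)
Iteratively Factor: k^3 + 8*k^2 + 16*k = (k)*(k^2 + 8*k + 16) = k*(k + 4)*(k + 4)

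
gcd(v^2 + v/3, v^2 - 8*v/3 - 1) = v + 1/3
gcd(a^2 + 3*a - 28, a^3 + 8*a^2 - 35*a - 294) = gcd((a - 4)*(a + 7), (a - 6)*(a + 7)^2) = a + 7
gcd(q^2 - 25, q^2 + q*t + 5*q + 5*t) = q + 5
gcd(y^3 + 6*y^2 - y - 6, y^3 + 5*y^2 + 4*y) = y + 1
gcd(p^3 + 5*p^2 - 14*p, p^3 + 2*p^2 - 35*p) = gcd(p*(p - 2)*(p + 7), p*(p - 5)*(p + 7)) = p^2 + 7*p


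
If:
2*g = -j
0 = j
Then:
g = 0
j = 0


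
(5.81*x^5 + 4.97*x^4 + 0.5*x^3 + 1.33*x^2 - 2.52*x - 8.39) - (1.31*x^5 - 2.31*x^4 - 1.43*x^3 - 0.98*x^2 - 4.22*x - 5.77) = 4.5*x^5 + 7.28*x^4 + 1.93*x^3 + 2.31*x^2 + 1.7*x - 2.62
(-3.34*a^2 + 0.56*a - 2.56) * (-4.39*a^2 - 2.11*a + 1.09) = 14.6626*a^4 + 4.589*a^3 + 6.4162*a^2 + 6.012*a - 2.7904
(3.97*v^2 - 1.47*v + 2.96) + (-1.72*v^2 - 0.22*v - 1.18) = 2.25*v^2 - 1.69*v + 1.78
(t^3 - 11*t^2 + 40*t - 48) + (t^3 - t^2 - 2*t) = 2*t^3 - 12*t^2 + 38*t - 48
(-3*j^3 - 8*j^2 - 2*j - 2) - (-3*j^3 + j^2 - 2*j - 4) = 2 - 9*j^2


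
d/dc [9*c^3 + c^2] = c*(27*c + 2)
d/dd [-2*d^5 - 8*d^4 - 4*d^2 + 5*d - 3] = -10*d^4 - 32*d^3 - 8*d + 5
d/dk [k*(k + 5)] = 2*k + 5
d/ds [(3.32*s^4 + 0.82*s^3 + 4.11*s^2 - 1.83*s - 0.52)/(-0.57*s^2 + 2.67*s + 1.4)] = (-3.7848*s^5 + 26.1258*s^4 + 22.9708*s^3 + 13.3746*s^2 + 10.9152*s - 1.1736)/(0.3249*s^4 - 3.0438*s^3 + 5.5329*s^2 + 7.476*s + 1.96)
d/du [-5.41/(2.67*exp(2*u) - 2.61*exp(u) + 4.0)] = (28.8894*exp(u) - 14.1201)*exp(u)/(2.67*exp(2*u) - 2.61*exp(u) + 4.0)^2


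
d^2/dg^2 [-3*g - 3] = 0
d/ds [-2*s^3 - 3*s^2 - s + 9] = -6*s^2 - 6*s - 1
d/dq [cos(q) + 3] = -sin(q)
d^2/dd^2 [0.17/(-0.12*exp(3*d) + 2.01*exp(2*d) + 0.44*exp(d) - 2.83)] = (-0.17*(-0.72*exp(2*d) + 8.04*exp(d) + 0.88)*(-0.36*exp(2*d) + 4.02*exp(d) + 0.44)*exp(d) + (0.1836*exp(2*d) - 1.3668*exp(d) - 0.0748)*(0.12*exp(3*d) - 2.01*exp(2*d) - 0.44*exp(d) + 2.83))*exp(d)/(0.12*exp(3*d) - 2.01*exp(2*d) - 0.44*exp(d) + 2.83)^3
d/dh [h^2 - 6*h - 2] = 2*h - 6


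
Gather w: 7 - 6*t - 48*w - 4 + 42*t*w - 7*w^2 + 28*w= -6*t - 7*w^2 + w*(42*t - 20) + 3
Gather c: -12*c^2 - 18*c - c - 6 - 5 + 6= -12*c^2 - 19*c - 5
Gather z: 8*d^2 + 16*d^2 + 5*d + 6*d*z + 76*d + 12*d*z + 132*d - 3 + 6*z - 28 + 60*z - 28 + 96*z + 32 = 24*d^2 + 213*d + z*(18*d + 162) - 27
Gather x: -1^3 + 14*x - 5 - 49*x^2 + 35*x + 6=-49*x^2 + 49*x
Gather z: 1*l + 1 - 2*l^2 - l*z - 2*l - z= -2*l^2 - l + z*(-l - 1) + 1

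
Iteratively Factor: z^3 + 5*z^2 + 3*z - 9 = (z + 3)*(z^2 + 2*z - 3) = (z - 1)*(z + 3)*(z + 3)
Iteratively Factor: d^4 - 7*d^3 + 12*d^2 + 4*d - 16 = (d - 4)*(d^3 - 3*d^2 + 4) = (d - 4)*(d - 2)*(d^2 - d - 2) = (d - 4)*(d - 2)^2*(d + 1)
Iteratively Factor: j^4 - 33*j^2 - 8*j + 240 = (j + 4)*(j^3 - 4*j^2 - 17*j + 60) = (j - 5)*(j + 4)*(j^2 + j - 12) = (j - 5)*(j - 3)*(j + 4)*(j + 4)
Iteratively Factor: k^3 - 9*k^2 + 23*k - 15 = (k - 3)*(k^2 - 6*k + 5) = (k - 3)*(k - 1)*(k - 5)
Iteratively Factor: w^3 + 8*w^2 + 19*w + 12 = (w + 3)*(w^2 + 5*w + 4) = (w + 3)*(w + 4)*(w + 1)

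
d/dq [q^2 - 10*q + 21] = 2*q - 10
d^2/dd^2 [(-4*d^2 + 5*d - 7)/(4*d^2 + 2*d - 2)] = 4*(7*d^3 - 27*d^2 - 3*d - 5)/(8*d^6 + 12*d^5 - 6*d^4 - 11*d^3 + 3*d^2 + 3*d - 1)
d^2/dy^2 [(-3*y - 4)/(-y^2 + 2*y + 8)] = 2*((2 - 9*y)*(-y^2 + 2*y + 8) - 4*(y - 1)^2*(3*y + 4))/(-y^2 + 2*y + 8)^3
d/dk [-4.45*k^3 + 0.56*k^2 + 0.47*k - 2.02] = -13.35*k^2 + 1.12*k + 0.47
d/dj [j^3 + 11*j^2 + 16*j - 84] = 3*j^2 + 22*j + 16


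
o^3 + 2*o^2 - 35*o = o*(o - 5)*(o + 7)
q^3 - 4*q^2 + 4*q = q*(q - 2)^2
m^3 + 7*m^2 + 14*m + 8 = (m + 1)*(m + 2)*(m + 4)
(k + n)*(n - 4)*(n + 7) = k*n^2 + 3*k*n - 28*k + n^3 + 3*n^2 - 28*n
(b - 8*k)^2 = b^2 - 16*b*k + 64*k^2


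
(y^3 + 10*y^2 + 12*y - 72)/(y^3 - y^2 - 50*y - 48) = (y^2 + 4*y - 12)/(y^2 - 7*y - 8)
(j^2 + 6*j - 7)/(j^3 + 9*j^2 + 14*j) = (j - 1)/(j*(j + 2))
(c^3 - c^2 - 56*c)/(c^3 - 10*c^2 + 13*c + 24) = c*(c + 7)/(c^2 - 2*c - 3)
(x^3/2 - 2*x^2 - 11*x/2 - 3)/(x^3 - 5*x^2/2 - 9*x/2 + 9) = (x^3 - 4*x^2 - 11*x - 6)/(2*x^3 - 5*x^2 - 9*x + 18)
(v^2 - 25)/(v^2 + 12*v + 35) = (v - 5)/(v + 7)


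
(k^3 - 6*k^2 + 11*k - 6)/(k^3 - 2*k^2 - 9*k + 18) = (k - 1)/(k + 3)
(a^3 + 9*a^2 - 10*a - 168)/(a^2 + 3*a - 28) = a + 6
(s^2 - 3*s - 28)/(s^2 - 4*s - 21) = (s + 4)/(s + 3)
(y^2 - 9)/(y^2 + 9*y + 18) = (y - 3)/(y + 6)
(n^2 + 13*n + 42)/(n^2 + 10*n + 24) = (n + 7)/(n + 4)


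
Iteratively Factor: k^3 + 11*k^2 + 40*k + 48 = (k + 4)*(k^2 + 7*k + 12) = (k + 4)^2*(k + 3)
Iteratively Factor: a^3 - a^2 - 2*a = (a - 2)*(a^2 + a) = (a - 2)*(a + 1)*(a)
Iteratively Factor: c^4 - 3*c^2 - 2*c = (c - 2)*(c^3 + 2*c^2 + c) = c*(c - 2)*(c^2 + 2*c + 1) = c*(c - 2)*(c + 1)*(c + 1)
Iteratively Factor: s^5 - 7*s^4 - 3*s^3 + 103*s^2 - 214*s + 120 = (s + 4)*(s^4 - 11*s^3 + 41*s^2 - 61*s + 30) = (s - 1)*(s + 4)*(s^3 - 10*s^2 + 31*s - 30) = (s - 5)*(s - 1)*(s + 4)*(s^2 - 5*s + 6) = (s - 5)*(s - 3)*(s - 1)*(s + 4)*(s - 2)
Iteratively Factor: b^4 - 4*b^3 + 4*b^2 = (b - 2)*(b^3 - 2*b^2) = (b - 2)^2*(b^2) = b*(b - 2)^2*(b)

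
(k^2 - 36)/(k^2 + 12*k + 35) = (k^2 - 36)/(k^2 + 12*k + 35)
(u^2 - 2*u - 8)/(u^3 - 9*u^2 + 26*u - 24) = (u + 2)/(u^2 - 5*u + 6)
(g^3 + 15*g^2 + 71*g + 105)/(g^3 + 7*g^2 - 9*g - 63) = (g + 5)/(g - 3)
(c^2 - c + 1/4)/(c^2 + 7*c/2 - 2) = (c - 1/2)/(c + 4)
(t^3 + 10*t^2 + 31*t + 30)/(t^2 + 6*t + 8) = (t^2 + 8*t + 15)/(t + 4)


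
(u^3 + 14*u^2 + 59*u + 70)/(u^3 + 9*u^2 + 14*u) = (u + 5)/u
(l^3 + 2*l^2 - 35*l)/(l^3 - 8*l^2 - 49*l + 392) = l*(l - 5)/(l^2 - 15*l + 56)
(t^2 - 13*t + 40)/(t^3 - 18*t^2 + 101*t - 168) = (t - 5)/(t^2 - 10*t + 21)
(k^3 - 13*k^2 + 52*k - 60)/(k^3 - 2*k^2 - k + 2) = (k^2 - 11*k + 30)/(k^2 - 1)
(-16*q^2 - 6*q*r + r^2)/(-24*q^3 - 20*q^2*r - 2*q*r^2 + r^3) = (8*q - r)/(12*q^2 + 4*q*r - r^2)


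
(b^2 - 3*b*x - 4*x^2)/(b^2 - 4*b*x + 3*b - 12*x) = (b + x)/(b + 3)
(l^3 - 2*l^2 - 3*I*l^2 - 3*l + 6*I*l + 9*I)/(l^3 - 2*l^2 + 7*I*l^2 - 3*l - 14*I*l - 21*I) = (l - 3*I)/(l + 7*I)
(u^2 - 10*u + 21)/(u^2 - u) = (u^2 - 10*u + 21)/(u*(u - 1))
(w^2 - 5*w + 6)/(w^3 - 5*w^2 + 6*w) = 1/w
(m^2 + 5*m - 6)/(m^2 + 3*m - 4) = (m + 6)/(m + 4)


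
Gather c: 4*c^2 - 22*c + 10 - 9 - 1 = 4*c^2 - 22*c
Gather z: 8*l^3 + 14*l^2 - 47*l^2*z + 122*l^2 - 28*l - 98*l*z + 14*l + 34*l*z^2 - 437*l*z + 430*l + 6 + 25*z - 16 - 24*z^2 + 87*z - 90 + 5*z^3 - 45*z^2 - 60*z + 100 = 8*l^3 + 136*l^2 + 416*l + 5*z^3 + z^2*(34*l - 69) + z*(-47*l^2 - 535*l + 52)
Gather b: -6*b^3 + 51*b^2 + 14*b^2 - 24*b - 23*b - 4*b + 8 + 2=-6*b^3 + 65*b^2 - 51*b + 10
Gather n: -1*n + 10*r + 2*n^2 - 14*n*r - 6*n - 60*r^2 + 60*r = 2*n^2 + n*(-14*r - 7) - 60*r^2 + 70*r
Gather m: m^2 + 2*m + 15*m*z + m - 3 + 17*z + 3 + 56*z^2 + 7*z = m^2 + m*(15*z + 3) + 56*z^2 + 24*z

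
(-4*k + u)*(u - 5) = -4*k*u + 20*k + u^2 - 5*u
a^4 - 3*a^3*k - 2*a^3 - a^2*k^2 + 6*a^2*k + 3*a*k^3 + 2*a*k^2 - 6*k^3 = (a - 2)*(a - 3*k)*(a - k)*(a + k)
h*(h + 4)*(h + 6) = h^3 + 10*h^2 + 24*h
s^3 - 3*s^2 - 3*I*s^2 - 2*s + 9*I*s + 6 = (s - 3)*(s - 2*I)*(s - I)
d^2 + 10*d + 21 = (d + 3)*(d + 7)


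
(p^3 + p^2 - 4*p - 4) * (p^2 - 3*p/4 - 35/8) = p^5 + p^4/4 - 73*p^3/8 - 43*p^2/8 + 41*p/2 + 35/2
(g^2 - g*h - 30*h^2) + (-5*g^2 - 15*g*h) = -4*g^2 - 16*g*h - 30*h^2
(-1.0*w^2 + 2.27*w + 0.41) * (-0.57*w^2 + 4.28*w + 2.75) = 0.57*w^4 - 5.5739*w^3 + 6.7319*w^2 + 7.9973*w + 1.1275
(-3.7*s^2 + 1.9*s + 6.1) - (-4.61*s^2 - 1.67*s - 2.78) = 0.91*s^2 + 3.57*s + 8.88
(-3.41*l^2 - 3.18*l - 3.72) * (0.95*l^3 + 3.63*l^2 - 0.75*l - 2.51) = -3.2395*l^5 - 15.3993*l^4 - 12.5199*l^3 - 2.5595*l^2 + 10.7718*l + 9.3372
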